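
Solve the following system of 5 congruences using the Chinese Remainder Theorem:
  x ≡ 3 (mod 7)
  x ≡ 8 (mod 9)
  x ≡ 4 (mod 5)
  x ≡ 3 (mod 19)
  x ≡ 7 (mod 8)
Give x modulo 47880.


Product of moduli M = 7 · 9 · 5 · 19 · 8 = 47880.
Merge one congruence at a time:
  Start: x ≡ 3 (mod 7).
  Combine with x ≡ 8 (mod 9); new modulus lcm = 63.
    Write x = 3 + 7·t and substitute into x ≡ 8 (mod 9): 7·t ≡ 8 − 3 = 5 (mod 9).
    The inverse of 7 mod 9 is 4 (since 7·4 = 28 = 3·9 + 1), so t ≡ 4·5 = 20 ≡ 2 (mod 9).
    Then x = 3 + 7·2 = 17, valid modulo lcm(7, 9) = 63: x ≡ 17 (mod 63).
  Combine with x ≡ 4 (mod 5); new modulus lcm = 315.
    Write x = 17 + 63·t and substitute into x ≡ 4 (mod 5): 63·t ≡ 4 − 17 = -13 (mod 5).
    Reduce coefficients mod 5: 3·t ≡ 2 (mod 5).
    The inverse of 3 mod 5 is 2 (since 3·2 = 6 = 1·5 + 1), so t ≡ 2·2 = 4 ≡ 4 (mod 5).
    Then x = 17 + 63·4 = 269, valid modulo lcm(63, 5) = 315: x ≡ 269 (mod 315).
  Combine with x ≡ 3 (mod 19); new modulus lcm = 5985.
    Write x = 269 + 315·t and substitute into x ≡ 3 (mod 19): 315·t ≡ 3 − 269 = -266 (mod 19).
    Reduce coefficients mod 19: 11·t ≡ 0 (mod 19).
    The inverse of 11 mod 19 is 7 (since 11·7 = 77 = 4·19 + 1), so t ≡ 7·0 = 0 ≡ 0 (mod 19).
    Then x = 269 + 315·0 = 269, valid modulo lcm(315, 19) = 5985: x ≡ 269 (mod 5985).
  Combine with x ≡ 7 (mod 8); new modulus lcm = 47880.
    Write x = 269 + 5985·t and substitute into x ≡ 7 (mod 8): 5985·t ≡ 7 − 269 = -262 (mod 8).
    Reduce coefficients mod 8: 1·t ≡ 2 (mod 8).
    So t ≡ 2 (mod 8).
    Then x = 269 + 5985·2 = 12239, valid modulo lcm(5985, 8) = 47880: x ≡ 12239 (mod 47880).
Verify against each original: 12239 mod 7 = 3, 12239 mod 9 = 8, 12239 mod 5 = 4, 12239 mod 19 = 3, 12239 mod 8 = 7.

x ≡ 12239 (mod 47880).


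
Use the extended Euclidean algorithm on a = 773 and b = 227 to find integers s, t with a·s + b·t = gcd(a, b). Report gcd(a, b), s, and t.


Euclidean algorithm on (773, 227) — divide until remainder is 0:
  773 = 3 · 227 + 92
  227 = 2 · 92 + 43
  92 = 2 · 43 + 6
  43 = 7 · 6 + 1
  6 = 6 · 1 + 0
gcd(773, 227) = 1.
Track Bezout coefficients alongside the remainders: start with r₀ = 773 = a·1 + b·0 (s = 1, t = 0) and r₁ = 227 = a·0 + b·1 (s = 0, t = 1); each new remainder r_{k+1} = r_{k-1} − q_k·r_k inherits s_{k+1} = s_{k-1} − q_k·s_k, t_{k+1} = t_{k-1} − q_k·t_k, so r_k = a·s_k + b·t_k at every step:
  q = 3: r = 92, s = 1 − 3·0 = 1, t = 0 − 3·1 = -3  (check: 773·1 + 227·(-3) = 92)
  q = 2: r = 43, s = 0 − 2·1 = -2, t = 1 − 2·(-3) = 7  (check: 773·(-2) + 227·7 = 43)
  q = 2: r = 6, s = 1 − 2·(-2) = 5, t = -3 − 2·7 = -17  (check: 773·5 + 227·(-17) = 6)
  q = 7: r = 1, s = -2 − 7·5 = -37, t = 7 − 7·(-17) = 126  (check: 773·(-37) + 227·126 = 1)
The row with r = 1 (the gcd) gives the Bezout coefficients s = -37, t = 126.
Result: 773 · (-37) + 227 · (126) = 1.

gcd(773, 227) = 1; s = -37, t = 126 (check: 773·(-37) + 227·126 = 1).


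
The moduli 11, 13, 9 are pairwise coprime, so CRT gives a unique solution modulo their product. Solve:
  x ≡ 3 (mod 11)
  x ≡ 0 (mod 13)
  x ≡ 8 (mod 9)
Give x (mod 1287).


Moduli 11, 13, 9 are pairwise coprime; by CRT there is a unique solution modulo M = 11 · 13 · 9 = 1287.
Solve pairwise, accumulating the modulus:
  Start with x ≡ 3 (mod 11).
  Combine with x ≡ 0 (mod 13): since gcd(11, 13) = 1, we get a unique residue mod 143.
    Write x = 3 + 11·t and substitute into x ≡ 0 (mod 13): 11·t ≡ 0 − 3 = -3 (mod 13).
    Reduce coefficients mod 13: 11·t ≡ 10 (mod 13).
    The inverse of 11 mod 13 is 6 (since 11·6 = 66 = 5·13 + 1), so t ≡ 6·10 = 60 ≡ 8 (mod 13).
    Then x = 3 + 11·8 = 91, valid modulo lcm(11, 13) = 143: x ≡ 91 (mod 143).
  Combine with x ≡ 8 (mod 9): since gcd(143, 9) = 1, we get a unique residue mod 1287.
    Write x = 91 + 143·t and substitute into x ≡ 8 (mod 9): 143·t ≡ 8 − 91 = -83 (mod 9).
    Reduce coefficients mod 9: 8·t ≡ 7 (mod 9).
    The inverse of 8 mod 9 is 8 (since 8·8 = 64 = 7·9 + 1), so t ≡ 8·7 = 56 ≡ 2 (mod 9).
    Then x = 91 + 143·2 = 377, valid modulo lcm(143, 9) = 1287: x ≡ 377 (mod 1287).
Verify: 377 mod 11 = 3 ✓, 377 mod 13 = 0 ✓, 377 mod 9 = 8 ✓.

x ≡ 377 (mod 1287).


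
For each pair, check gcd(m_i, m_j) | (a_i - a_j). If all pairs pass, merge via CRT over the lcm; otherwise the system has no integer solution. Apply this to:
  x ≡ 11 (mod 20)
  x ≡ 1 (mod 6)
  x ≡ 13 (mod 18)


Moduli 20, 6, 18 are not pairwise coprime, so CRT works modulo lcm(m_i) when all pairwise compatibility conditions hold.
Pairwise compatibility: gcd(m_i, m_j) must divide a_i - a_j for every pair.
Merge one congruence at a time:
  Start: x ≡ 11 (mod 20).
  Combine with x ≡ 1 (mod 6): gcd(20, 6) = 2; 1 - 11 = -10, which IS divisible by 2, so compatible.
    Write x = 11 + 20·t and substitute into x ≡ 1 (mod 6): 20·t ≡ 1 − 11 = -10 (mod 6).
    Divide the congruence (and modulus) by g = 2: 10·t ≡ -5 (mod 3).
    Reduce coefficients mod 3: 1·t ≡ 1 (mod 3).
    So t ≡ 1 (mod 3).
    Then x = 11 + 20·1 = 31, valid modulo lcm(20, 6) = 60: x ≡ 31 (mod 60).
  Combine with x ≡ 13 (mod 18): gcd(60, 18) = 6; 13 - 31 = -18, which IS divisible by 6, so compatible.
    Write x = 31 + 60·t and substitute into x ≡ 13 (mod 18): 60·t ≡ 13 − 31 = -18 (mod 18).
    Divide the congruence (and modulus) by g = 6: 10·t ≡ -3 (mod 3).
    Reduce coefficients mod 3: 1·t ≡ 0 (mod 3).
    So t ≡ 0 (mod 3).
    Then x = 31 + 60·0 = 31, valid modulo lcm(60, 18) = 180: x ≡ 31 (mod 180).
Verify: 31 mod 20 = 11, 31 mod 6 = 1, 31 mod 18 = 13.

x ≡ 31 (mod 180).


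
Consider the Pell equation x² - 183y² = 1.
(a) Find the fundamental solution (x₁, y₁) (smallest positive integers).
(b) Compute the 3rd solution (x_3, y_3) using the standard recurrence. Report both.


Step 1: Find the fundamental solution (x₁, y₁) of x² - 183y² = 1.
  Expand √183 as a continued fraction. a₀ = ⌊√183⌋ = 13; iterate m_{k+1} = d_k·a_k − m_k, d_{k+1} = (183 − m_{k+1}²)/d_k, a_{k+1} = ⌊(a₀ + m_{k+1})/d_{k+1}⌋ (starting m₀ = 0, d₀ = 1), with convergents p_k = a_k·p_{k-1} + p_{k-2}, q_k = a_k·q_{k-1} + q_{k-2} (p₋₁ = 1, q₋₁ = 0):
  k = 0: a₀ = 13; p₀/q₀ = 13/1; p₀² − 183·q₀² = 169 − 183 = -14.
  k = 1: m = 13, d = 14, a = ⌊(13 + 13)/14⌋ = 1; p/q = (1·13 + 1)/(1·1 + 0) = 14/1; p² − 183·q² = 196 − 183 = 13.
  k = 2: m = 1, d = 13, a = ⌊(13 + 1)/13⌋ = 1; p/q = (1·14 + 13)/(1·1 + 1) = 27/2; p² − 183·q² = 729 − 732 = -3.
  k = 3: m = 12, d = 3, a = ⌊(13 + 12)/3⌋ = 8; p/q = (8·27 + 14)/(8·2 + 1) = 230/17; p² − 183·q² = 52900 − 52887 = 13.
  k = 4: m = 12, d = 13, a = ⌊(13 + 12)/13⌋ = 1; p/q = (1·230 + 27)/(1·17 + 2) = 257/19; p² − 183·q² = 66049 − 66063 = -14.
  k = 5: m = 1, d = 14, a = ⌊(13 + 1)/14⌋ = 1; p/q = (1·257 + 230)/(1·19 + 17) = 487/36; p² − 183·q² = 237169 − 237168 = 1.
  The first convergent with p² − 183·q² = 1 gives the fundamental solution (x₁, y₁) = (487, 36).
Step 2: Apply the recurrence (x_{n+1}, y_{n+1}) = (x₁x_n + 183y₁y_n, x₁y_n + y₁x_n) repeatedly.
  From (x_1, y_1) = (487, 36): x_2 = 487·487 + 183·36·36 = 474337; y_2 = 487·36 + 36·487 = 35064.
  From (x_2, y_2) = (474337, 35064): x_3 = 487·474337 + 183·36·35064 = 462003751; y_3 = 487·35064 + 36·474337 = 34152300.
Step 3: Verify x_3² - 183·y_3² = 213447465938070001 - 213447465938070000 = 1 (should be 1). ✓

(x_1, y_1) = (487, 36); (x_3, y_3) = (462003751, 34152300).


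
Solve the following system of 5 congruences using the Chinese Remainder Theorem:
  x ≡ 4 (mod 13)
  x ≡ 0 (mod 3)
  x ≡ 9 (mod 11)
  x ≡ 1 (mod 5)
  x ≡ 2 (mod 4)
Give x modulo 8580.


Product of moduli M = 13 · 3 · 11 · 5 · 4 = 8580.
Merge one congruence at a time:
  Start: x ≡ 4 (mod 13).
  Combine with x ≡ 0 (mod 3); new modulus lcm = 39.
    Write x = 4 + 13·t and substitute into x ≡ 0 (mod 3): 13·t ≡ 0 − 4 = -4 (mod 3).
    Reduce coefficients mod 3: 1·t ≡ 2 (mod 3).
    So t ≡ 2 (mod 3).
    Then x = 4 + 13·2 = 30, valid modulo lcm(13, 3) = 39: x ≡ 30 (mod 39).
  Combine with x ≡ 9 (mod 11); new modulus lcm = 429.
    Write x = 30 + 39·t and substitute into x ≡ 9 (mod 11): 39·t ≡ 9 − 30 = -21 (mod 11).
    Reduce coefficients mod 11: 6·t ≡ 1 (mod 11).
    The inverse of 6 mod 11 is 2 (since 6·2 = 12 = 1·11 + 1), so t ≡ 2·1 = 2 ≡ 2 (mod 11).
    Then x = 30 + 39·2 = 108, valid modulo lcm(39, 11) = 429: x ≡ 108 (mod 429).
  Combine with x ≡ 1 (mod 5); new modulus lcm = 2145.
    Write x = 108 + 429·t and substitute into x ≡ 1 (mod 5): 429·t ≡ 1 − 108 = -107 (mod 5).
    Reduce coefficients mod 5: 4·t ≡ 3 (mod 5).
    The inverse of 4 mod 5 is 4 (since 4·4 = 16 = 3·5 + 1), so t ≡ 4·3 = 12 ≡ 2 (mod 5).
    Then x = 108 + 429·2 = 966, valid modulo lcm(429, 5) = 2145: x ≡ 966 (mod 2145).
  Combine with x ≡ 2 (mod 4); new modulus lcm = 8580.
    Write x = 966 + 2145·t and substitute into x ≡ 2 (mod 4): 2145·t ≡ 2 − 966 = -964 (mod 4).
    Reduce coefficients mod 4: 1·t ≡ 0 (mod 4).
    So t ≡ 0 (mod 4).
    Then x = 966 + 2145·0 = 966, valid modulo lcm(2145, 4) = 8580: x ≡ 966 (mod 8580).
Verify against each original: 966 mod 13 = 4, 966 mod 3 = 0, 966 mod 11 = 9, 966 mod 5 = 1, 966 mod 4 = 2.

x ≡ 966 (mod 8580).


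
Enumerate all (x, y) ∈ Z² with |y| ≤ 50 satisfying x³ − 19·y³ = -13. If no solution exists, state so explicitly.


The equation is x³ - 19y³ = -13. For fixed y, x³ = 19·y³ − 13, so a solution requires the RHS to be a perfect cube.
Strategy: iterate y from -50 to 50, compute RHS = 19·y³ − 13, and check whether it is a (positive or negative) perfect cube.
Check small values of y:
  y = 0: RHS = -13 is not a perfect cube.
  y = 1: RHS = 6 is not a perfect cube.
  y = -1: RHS = -32 is not a perfect cube.
  y = 2: RHS = 139 is not a perfect cube.
  y = -2: RHS = -165 is not a perfect cube.
  y = 3: RHS = 500 is not a perfect cube.
  y = -3: RHS = -526 is not a perfect cube.
Continuing the search up to |y| = 50 finds no solutions either.
No (x, y) in the scanned range satisfies the equation.

No integer solutions with |y| ≤ 50.


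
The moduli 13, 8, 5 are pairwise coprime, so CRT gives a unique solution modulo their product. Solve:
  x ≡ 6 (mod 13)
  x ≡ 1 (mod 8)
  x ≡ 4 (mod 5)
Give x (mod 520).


Moduli 13, 8, 5 are pairwise coprime; by CRT there is a unique solution modulo M = 13 · 8 · 5 = 520.
Solve pairwise, accumulating the modulus:
  Start with x ≡ 6 (mod 13).
  Combine with x ≡ 1 (mod 8): since gcd(13, 8) = 1, we get a unique residue mod 104.
    Write x = 6 + 13·t and substitute into x ≡ 1 (mod 8): 13·t ≡ 1 − 6 = -5 (mod 8).
    Reduce coefficients mod 8: 5·t ≡ 3 (mod 8).
    The inverse of 5 mod 8 is 5 (since 5·5 = 25 = 3·8 + 1), so t ≡ 5·3 = 15 ≡ 7 (mod 8).
    Then x = 6 + 13·7 = 97, valid modulo lcm(13, 8) = 104: x ≡ 97 (mod 104).
  Combine with x ≡ 4 (mod 5): since gcd(104, 5) = 1, we get a unique residue mod 520.
    Write x = 97 + 104·t and substitute into x ≡ 4 (mod 5): 104·t ≡ 4 − 97 = -93 (mod 5).
    Reduce coefficients mod 5: 4·t ≡ 2 (mod 5).
    The inverse of 4 mod 5 is 4 (since 4·4 = 16 = 3·5 + 1), so t ≡ 4·2 = 8 ≡ 3 (mod 5).
    Then x = 97 + 104·3 = 409, valid modulo lcm(104, 5) = 520: x ≡ 409 (mod 520).
Verify: 409 mod 13 = 6 ✓, 409 mod 8 = 1 ✓, 409 mod 5 = 4 ✓.

x ≡ 409 (mod 520).


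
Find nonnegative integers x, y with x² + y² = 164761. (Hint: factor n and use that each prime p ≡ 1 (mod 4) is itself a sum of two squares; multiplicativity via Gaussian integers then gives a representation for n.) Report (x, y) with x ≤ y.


Step 1: Factor n = 164761 = 37 · 61 · 73.
Step 2: Check the mod-4 condition on each prime factor: 37 ≡ 1 (mod 4), exponent 1; 61 ≡ 1 (mod 4), exponent 1; 73 ≡ 1 (mod 4), exponent 1.
All primes ≡ 3 (mod 4) appear to even exponent (or don't appear), so by the two-squares theorem n IS expressible as a sum of two squares.
Step 3: Build a representation. Here n = 37 · 61 · 73 is a product of primes ≡ 1 (mod 4). Each prime p ≡ 1 (mod 4) is itself a sum of two squares; find a² by testing p − a² for a perfect square:
  37: 37 − 1² = 36 = 6² ⇒ 37 = 1² + 6².
  61: 61 − 1² = 60, 61 − 2² = 57, 61 − 3² = 52, 61 − 4² = 45, 61 − 5² = 36 = 6² ⇒ 61 = 5² + 6².
  73: 73 − 1² = 72, 73 − 2² = 69, 73 − 3² = 64 = 8² ⇒ 73 = 3² + 8².
  Combine using the Brahmagupta–Fibonacci identity (a² + b²)(c² + d²) = (ac − bd)² + (ad + bc)² = (ac + bd)² + (ad − bc)²:
  37 · 61 = 2257: from (1² + 6²)(5² + 6²), take (1·5 − 6·6, 1·6 + 6·5) = (5 − 36, 6 + 30) = (-31, 36); dropping signs (only squares matter) gives (31, 36); check 31² + 36² = 961 + 1296 = 2257 ✓.
  2257 · 73 = 164761: from (31² + 36²)(3² + 8²), take (31·3 − 36·8, 31·8 + 36·3) = (93 − 288, 248 + 108) = (-195, 356); dropping signs (only squares matter) gives (195, 356); check 195² + 356² = 38025 + 126736 = 164761 ✓.
Step 4: Order so x ≤ y and verify: 195² + 356² = 38025 + 126736 = 164761 = n. ✓

n = 164761 = 195² + 356² (one valid representation with x ≤ y).


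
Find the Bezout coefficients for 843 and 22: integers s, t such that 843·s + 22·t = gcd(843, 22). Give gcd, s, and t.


Euclidean algorithm on (843, 22) — divide until remainder is 0:
  843 = 38 · 22 + 7
  22 = 3 · 7 + 1
  7 = 7 · 1 + 0
gcd(843, 22) = 1.
Track Bezout coefficients alongside the remainders: start with r₀ = 843 = a·1 + b·0 (s = 1, t = 0) and r₁ = 22 = a·0 + b·1 (s = 0, t = 1); each new remainder r_{k+1} = r_{k-1} − q_k·r_k inherits s_{k+1} = s_{k-1} − q_k·s_k, t_{k+1} = t_{k-1} − q_k·t_k, so r_k = a·s_k + b·t_k at every step:
  q = 38: r = 7, s = 1 − 38·0 = 1, t = 0 − 38·1 = -38  (check: 843·1 + 22·(-38) = 7)
  q = 3: r = 1, s = 0 − 3·1 = -3, t = 1 − 3·(-38) = 115  (check: 843·(-3) + 22·115 = 1)
The row with r = 1 (the gcd) gives the Bezout coefficients s = -3, t = 115.
Result: 843 · (-3) + 22 · (115) = 1.

gcd(843, 22) = 1; s = -3, t = 115 (check: 843·(-3) + 22·115 = 1).


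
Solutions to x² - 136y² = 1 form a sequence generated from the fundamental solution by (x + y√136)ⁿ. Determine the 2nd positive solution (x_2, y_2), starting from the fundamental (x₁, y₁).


Step 1: Find the fundamental solution (x₁, y₁) of x² - 136y² = 1.
  Expand √136 as a continued fraction. a₀ = ⌊√136⌋ = 11; iterate m_{k+1} = d_k·a_k − m_k, d_{k+1} = (136 − m_{k+1}²)/d_k, a_{k+1} = ⌊(a₀ + m_{k+1})/d_{k+1}⌋ (starting m₀ = 0, d₀ = 1), with convergents p_k = a_k·p_{k-1} + p_{k-2}, q_k = a_k·q_{k-1} + q_{k-2} (p₋₁ = 1, q₋₁ = 0):
  k = 0: a₀ = 11; p₀/q₀ = 11/1; p₀² − 136·q₀² = 121 − 136 = -15.
  k = 1: m = 11, d = 15, a = ⌊(11 + 11)/15⌋ = 1; p/q = (1·11 + 1)/(1·1 + 0) = 12/1; p² − 136·q² = 144 − 136 = 8.
  k = 2: m = 4, d = 8, a = ⌊(11 + 4)/8⌋ = 1; p/q = (1·12 + 11)/(1·1 + 1) = 23/2; p² − 136·q² = 529 − 544 = -15.
  k = 3: m = 4, d = 15, a = ⌊(11 + 4)/15⌋ = 1; p/q = (1·23 + 12)/(1·2 + 1) = 35/3; p² − 136·q² = 1225 − 1224 = 1.
  The first convergent with p² − 136·q² = 1 gives the fundamental solution (x₁, y₁) = (35, 3).
Step 2: Apply the recurrence (x_{n+1}, y_{n+1}) = (x₁x_n + 136y₁y_n, x₁y_n + y₁x_n) repeatedly.
  From (x_1, y_1) = (35, 3): x_2 = 35·35 + 136·3·3 = 2449; y_2 = 35·3 + 3·35 = 210.
Step 3: Verify x_2² - 136·y_2² = 5997601 - 5997600 = 1 (should be 1). ✓

(x_1, y_1) = (35, 3); (x_2, y_2) = (2449, 210).


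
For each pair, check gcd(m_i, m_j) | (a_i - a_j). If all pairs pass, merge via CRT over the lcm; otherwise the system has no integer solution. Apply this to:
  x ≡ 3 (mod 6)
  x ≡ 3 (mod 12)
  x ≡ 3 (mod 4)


Moduli 6, 12, 4 are not pairwise coprime, so CRT works modulo lcm(m_i) when all pairwise compatibility conditions hold.
Pairwise compatibility: gcd(m_i, m_j) must divide a_i - a_j for every pair.
Merge one congruence at a time:
  Start: x ≡ 3 (mod 6).
  Combine with x ≡ 3 (mod 12): gcd(6, 12) = 6; 3 - 3 = 0, which IS divisible by 6, so compatible.
    Write x = 3 + 6·t and substitute into x ≡ 3 (mod 12): 6·t ≡ 3 − 3 = 0 (mod 12).
    Divide the congruence (and modulus) by g = 6: 1·t ≡ 0 (mod 2).
    So t ≡ 0 (mod 2).
    Then x = 3 + 6·0 = 3, valid modulo lcm(6, 12) = 12: x ≡ 3 (mod 12).
  Combine with x ≡ 3 (mod 4): gcd(12, 4) = 4; 3 - 3 = 0, which IS divisible by 4, so compatible.
    Write x = 3 + 12·t and substitute into x ≡ 3 (mod 4): 12·t ≡ 3 − 3 = 0 (mod 4).
    Divide the congruence (and modulus) by g = 4: 3·t ≡ 0 (mod 1).
    Modulo 1 every t works; take t = 0.
    Then x = 3 + 12·0 = 3, valid modulo lcm(12, 4) = 12: x ≡ 3 (mod 12).
Verify: 3 mod 6 = 3, 3 mod 12 = 3, 3 mod 4 = 3.

x ≡ 3 (mod 12).


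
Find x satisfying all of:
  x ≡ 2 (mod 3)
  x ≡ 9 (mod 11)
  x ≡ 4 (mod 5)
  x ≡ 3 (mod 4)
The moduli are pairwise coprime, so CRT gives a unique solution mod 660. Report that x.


Product of moduli M = 3 · 11 · 5 · 4 = 660.
Merge one congruence at a time:
  Start: x ≡ 2 (mod 3).
  Combine with x ≡ 9 (mod 11); new modulus lcm = 33.
    Write x = 2 + 3·t and substitute into x ≡ 9 (mod 11): 3·t ≡ 9 − 2 = 7 (mod 11).
    The inverse of 3 mod 11 is 4 (since 3·4 = 12 = 1·11 + 1), so t ≡ 4·7 = 28 ≡ 6 (mod 11).
    Then x = 2 + 3·6 = 20, valid modulo lcm(3, 11) = 33: x ≡ 20 (mod 33).
  Combine with x ≡ 4 (mod 5); new modulus lcm = 165.
    Write x = 20 + 33·t and substitute into x ≡ 4 (mod 5): 33·t ≡ 4 − 20 = -16 (mod 5).
    Reduce coefficients mod 5: 3·t ≡ 4 (mod 5).
    The inverse of 3 mod 5 is 2 (since 3·2 = 6 = 1·5 + 1), so t ≡ 2·4 = 8 ≡ 3 (mod 5).
    Then x = 20 + 33·3 = 119, valid modulo lcm(33, 5) = 165: x ≡ 119 (mod 165).
  Combine with x ≡ 3 (mod 4); new modulus lcm = 660.
    Write x = 119 + 165·t and substitute into x ≡ 3 (mod 4): 165·t ≡ 3 − 119 = -116 (mod 4).
    Reduce coefficients mod 4: 1·t ≡ 0 (mod 4).
    So t ≡ 0 (mod 4).
    Then x = 119 + 165·0 = 119, valid modulo lcm(165, 4) = 660: x ≡ 119 (mod 660).
Verify against each original: 119 mod 3 = 2, 119 mod 11 = 9, 119 mod 5 = 4, 119 mod 4 = 3.

x ≡ 119 (mod 660).


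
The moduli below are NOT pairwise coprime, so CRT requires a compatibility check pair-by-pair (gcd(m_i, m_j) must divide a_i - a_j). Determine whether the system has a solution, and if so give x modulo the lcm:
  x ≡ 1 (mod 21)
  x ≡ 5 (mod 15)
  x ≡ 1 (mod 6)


Moduli 21, 15, 6 are not pairwise coprime, so CRT works modulo lcm(m_i) when all pairwise compatibility conditions hold.
Pairwise compatibility: gcd(m_i, m_j) must divide a_i - a_j for every pair.
Merge one congruence at a time:
  Start: x ≡ 1 (mod 21).
  Combine with x ≡ 5 (mod 15): gcd(21, 15) = 3, and 5 - 1 = 4 is NOT divisible by 3.
    ⇒ system is inconsistent (no integer solution).

No solution (the system is inconsistent).


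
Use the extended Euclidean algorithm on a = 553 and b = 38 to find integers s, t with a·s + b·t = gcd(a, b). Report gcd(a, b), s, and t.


Euclidean algorithm on (553, 38) — divide until remainder is 0:
  553 = 14 · 38 + 21
  38 = 1 · 21 + 17
  21 = 1 · 17 + 4
  17 = 4 · 4 + 1
  4 = 4 · 1 + 0
gcd(553, 38) = 1.
Track Bezout coefficients alongside the remainders: start with r₀ = 553 = a·1 + b·0 (s = 1, t = 0) and r₁ = 38 = a·0 + b·1 (s = 0, t = 1); each new remainder r_{k+1} = r_{k-1} − q_k·r_k inherits s_{k+1} = s_{k-1} − q_k·s_k, t_{k+1} = t_{k-1} − q_k·t_k, so r_k = a·s_k + b·t_k at every step:
  q = 14: r = 21, s = 1 − 14·0 = 1, t = 0 − 14·1 = -14  (check: 553·1 + 38·(-14) = 21)
  q = 1: r = 17, s = 0 − 1·1 = -1, t = 1 − 1·(-14) = 15  (check: 553·(-1) + 38·15 = 17)
  q = 1: r = 4, s = 1 − 1·(-1) = 2, t = -14 − 1·15 = -29  (check: 553·2 + 38·(-29) = 4)
  q = 4: r = 1, s = -1 − 4·2 = -9, t = 15 − 4·(-29) = 131  (check: 553·(-9) + 38·131 = 1)
The row with r = 1 (the gcd) gives the Bezout coefficients s = -9, t = 131.
Result: 553 · (-9) + 38 · (131) = 1.

gcd(553, 38) = 1; s = -9, t = 131 (check: 553·(-9) + 38·131 = 1).


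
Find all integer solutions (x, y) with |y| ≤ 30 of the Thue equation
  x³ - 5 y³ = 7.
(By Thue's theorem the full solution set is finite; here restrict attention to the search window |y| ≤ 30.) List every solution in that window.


The equation is x³ - 5y³ = 7. For fixed y, x³ = 5·y³ + 7, so a solution requires the RHS to be a perfect cube.
Strategy: iterate y from -30 to 30, compute RHS = 5·y³ + 7, and check whether it is a (positive or negative) perfect cube.
Check small values of y:
  y = 0: RHS = 7 is not a perfect cube.
  y = 1: RHS = 12 is not a perfect cube.
  y = -1: RHS = 2 is not a perfect cube.
  y = 2: RHS = 47 is not a perfect cube.
  y = -2: RHS = -33 is not a perfect cube.
  y = 3: RHS = 142 is not a perfect cube.
  y = -3: RHS = -128 is not a perfect cube.
Continuing the search up to |y| = 30 finds no solutions either.
No (x, y) in the scanned range satisfies the equation.

No integer solutions with |y| ≤ 30.


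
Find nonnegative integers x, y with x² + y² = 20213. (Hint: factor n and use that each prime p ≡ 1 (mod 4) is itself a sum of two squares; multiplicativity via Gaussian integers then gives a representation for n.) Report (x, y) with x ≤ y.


Step 1: Factor n = 20213 = 17 · 29 · 41.
Step 2: Check the mod-4 condition on each prime factor: 17 ≡ 1 (mod 4), exponent 1; 29 ≡ 1 (mod 4), exponent 1; 41 ≡ 1 (mod 4), exponent 1.
All primes ≡ 3 (mod 4) appear to even exponent (or don't appear), so by the two-squares theorem n IS expressible as a sum of two squares.
Step 3: Build a representation. Here n = 17 · 29 · 41 is a product of primes ≡ 1 (mod 4). Each prime p ≡ 1 (mod 4) is itself a sum of two squares; find a² by testing p − a² for a perfect square:
  17: 17 − 1² = 16 = 4² ⇒ 17 = 1² + 4².
  29: 29 − 1² = 28, 29 − 2² = 25 = 5² ⇒ 29 = 2² + 5².
  41: 41 − 1² = 40, 41 − 2² = 37, 41 − 3² = 32, 41 − 4² = 25 = 5² ⇒ 41 = 4² + 5².
  Combine using the Brahmagupta–Fibonacci identity (a² + b²)(c² + d²) = (ac − bd)² + (ad + bc)² = (ac + bd)² + (ad − bc)²:
  17 · 29 = 493: from (1² + 4²)(2² + 5²), take (1·2 − 4·5, 1·5 + 4·2) = (2 − 20, 5 + 8) = (-18, 13); dropping signs (only squares matter) gives (18, 13); check 18² + 13² = 324 + 169 = 493 ✓.
  493 · 41 = 20213: from (18² + 13²)(4² + 5²), take (18·4 − 13·5, 18·5 + 13·4) = (72 − 65, 90 + 52) = (7, 142); check 7² + 142² = 49 + 20164 = 20213 ✓.
Step 4: Order so x ≤ y and verify: 7² + 142² = 49 + 20164 = 20213 = n. ✓

n = 20213 = 7² + 142² (one valid representation with x ≤ y).


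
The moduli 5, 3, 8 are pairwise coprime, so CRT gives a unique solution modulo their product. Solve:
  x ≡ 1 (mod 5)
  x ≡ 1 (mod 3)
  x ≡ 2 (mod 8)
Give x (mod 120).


Moduli 5, 3, 8 are pairwise coprime; by CRT there is a unique solution modulo M = 5 · 3 · 8 = 120.
Solve pairwise, accumulating the modulus:
  Start with x ≡ 1 (mod 5).
  Combine with x ≡ 1 (mod 3): since gcd(5, 3) = 1, we get a unique residue mod 15.
    Write x = 1 + 5·t and substitute into x ≡ 1 (mod 3): 5·t ≡ 1 − 1 = 0 (mod 3).
    Reduce coefficients mod 3: 2·t ≡ 0 (mod 3).
    The inverse of 2 mod 3 is 2 (since 2·2 = 4 = 1·3 + 1), so t ≡ 2·0 = 0 ≡ 0 (mod 3).
    Then x = 1 + 5·0 = 1, valid modulo lcm(5, 3) = 15: x ≡ 1 (mod 15).
  Combine with x ≡ 2 (mod 8): since gcd(15, 8) = 1, we get a unique residue mod 120.
    Write x = 1 + 15·t and substitute into x ≡ 2 (mod 8): 15·t ≡ 2 − 1 = 1 (mod 8).
    Reduce coefficients mod 8: 7·t ≡ 1 (mod 8).
    The inverse of 7 mod 8 is 7 (since 7·7 = 49 = 6·8 + 1), so t ≡ 7·1 = 7 ≡ 7 (mod 8).
    Then x = 1 + 15·7 = 106, valid modulo lcm(15, 8) = 120: x ≡ 106 (mod 120).
Verify: 106 mod 5 = 1 ✓, 106 mod 3 = 1 ✓, 106 mod 8 = 2 ✓.

x ≡ 106 (mod 120).


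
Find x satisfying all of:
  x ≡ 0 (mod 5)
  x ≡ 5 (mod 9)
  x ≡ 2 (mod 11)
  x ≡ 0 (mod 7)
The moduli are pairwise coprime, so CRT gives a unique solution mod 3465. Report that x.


Product of moduli M = 5 · 9 · 11 · 7 = 3465.
Merge one congruence at a time:
  Start: x ≡ 0 (mod 5).
  Combine with x ≡ 5 (mod 9); new modulus lcm = 45.
    Write x = 0 + 5·t and substitute into x ≡ 5 (mod 9): 5·t ≡ 5 − 0 = 5 (mod 9).
    The inverse of 5 mod 9 is 2 (since 5·2 = 10 = 1·9 + 1), so t ≡ 2·5 = 10 ≡ 1 (mod 9).
    Then x = 0 + 5·1 = 5, valid modulo lcm(5, 9) = 45: x ≡ 5 (mod 45).
  Combine with x ≡ 2 (mod 11); new modulus lcm = 495.
    Write x = 5 + 45·t and substitute into x ≡ 2 (mod 11): 45·t ≡ 2 − 5 = -3 (mod 11).
    Reduce coefficients mod 11: 1·t ≡ 8 (mod 11).
    So t ≡ 8 (mod 11).
    Then x = 5 + 45·8 = 365, valid modulo lcm(45, 11) = 495: x ≡ 365 (mod 495).
  Combine with x ≡ 0 (mod 7); new modulus lcm = 3465.
    Write x = 365 + 495·t and substitute into x ≡ 0 (mod 7): 495·t ≡ 0 − 365 = -365 (mod 7).
    Reduce coefficients mod 7: 5·t ≡ 6 (mod 7).
    The inverse of 5 mod 7 is 3 (since 5·3 = 15 = 2·7 + 1), so t ≡ 3·6 = 18 ≡ 4 (mod 7).
    Then x = 365 + 495·4 = 2345, valid modulo lcm(495, 7) = 3465: x ≡ 2345 (mod 3465).
Verify against each original: 2345 mod 5 = 0, 2345 mod 9 = 5, 2345 mod 11 = 2, 2345 mod 7 = 0.

x ≡ 2345 (mod 3465).


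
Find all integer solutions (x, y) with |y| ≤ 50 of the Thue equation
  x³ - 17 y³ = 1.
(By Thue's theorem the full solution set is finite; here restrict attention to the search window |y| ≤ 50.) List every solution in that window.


The equation is x³ - 17y³ = 1. For fixed y, x³ = 17·y³ + 1, so a solution requires the RHS to be a perfect cube.
Strategy: iterate y from -50 to 50, compute RHS = 17·y³ + 1, and check whether it is a (positive or negative) perfect cube.
Check small values of y:
  y = 0: RHS = 1 = (1)³ ⇒ x = 1 works.
  y = 1: RHS = 18 is not a perfect cube.
  y = -1: RHS = -16 is not a perfect cube.
  y = 2: RHS = 137 is not a perfect cube.
  y = -2: RHS = -135 is not a perfect cube.
  y = 3: RHS = 460 is not a perfect cube.
  y = -3: RHS = -458 is not a perfect cube.
Continuing, at y = 7: RHS = 5832 = (18)³ ⇒ x = 18 works.
Searching the remaining y in |y| ≤ 50 finds no further solutions.
Collected solutions: (1, 0), (18, 7).

Solutions (with |y| ≤ 50): (1, 0), (18, 7).


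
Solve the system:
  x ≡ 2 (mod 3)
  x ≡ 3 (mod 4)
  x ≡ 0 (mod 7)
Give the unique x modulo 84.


Moduli 3, 4, 7 are pairwise coprime; by CRT there is a unique solution modulo M = 3 · 4 · 7 = 84.
Solve pairwise, accumulating the modulus:
  Start with x ≡ 2 (mod 3).
  Combine with x ≡ 3 (mod 4): since gcd(3, 4) = 1, we get a unique residue mod 12.
    Write x = 2 + 3·t and substitute into x ≡ 3 (mod 4): 3·t ≡ 3 − 2 = 1 (mod 4).
    The inverse of 3 mod 4 is 3 (since 3·3 = 9 = 2·4 + 1), so t ≡ 3·1 = 3 ≡ 3 (mod 4).
    Then x = 2 + 3·3 = 11, valid modulo lcm(3, 4) = 12: x ≡ 11 (mod 12).
  Combine with x ≡ 0 (mod 7): since gcd(12, 7) = 1, we get a unique residue mod 84.
    Write x = 11 + 12·t and substitute into x ≡ 0 (mod 7): 12·t ≡ 0 − 11 = -11 (mod 7).
    Reduce coefficients mod 7: 5·t ≡ 3 (mod 7).
    The inverse of 5 mod 7 is 3 (since 5·3 = 15 = 2·7 + 1), so t ≡ 3·3 = 9 ≡ 2 (mod 7).
    Then x = 11 + 12·2 = 35, valid modulo lcm(12, 7) = 84: x ≡ 35 (mod 84).
Verify: 35 mod 3 = 2 ✓, 35 mod 4 = 3 ✓, 35 mod 7 = 0 ✓.

x ≡ 35 (mod 84).


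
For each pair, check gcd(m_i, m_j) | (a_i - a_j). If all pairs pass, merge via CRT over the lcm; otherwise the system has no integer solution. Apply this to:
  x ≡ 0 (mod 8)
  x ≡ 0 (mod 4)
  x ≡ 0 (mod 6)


Moduli 8, 4, 6 are not pairwise coprime, so CRT works modulo lcm(m_i) when all pairwise compatibility conditions hold.
Pairwise compatibility: gcd(m_i, m_j) must divide a_i - a_j for every pair.
Merge one congruence at a time:
  Start: x ≡ 0 (mod 8).
  Combine with x ≡ 0 (mod 4): gcd(8, 4) = 4; 0 - 0 = 0, which IS divisible by 4, so compatible.
    Write x = 0 + 8·t and substitute into x ≡ 0 (mod 4): 8·t ≡ 0 − 0 = 0 (mod 4).
    Divide the congruence (and modulus) by g = 4: 2·t ≡ 0 (mod 1).
    Modulo 1 every t works; take t = 0.
    Then x = 0 + 8·0 = 0, valid modulo lcm(8, 4) = 8: x ≡ 0 (mod 8).
  Combine with x ≡ 0 (mod 6): gcd(8, 6) = 2; 0 - 0 = 0, which IS divisible by 2, so compatible.
    Write x = 0 + 8·t and substitute into x ≡ 0 (mod 6): 8·t ≡ 0 − 0 = 0 (mod 6).
    Divide the congruence (and modulus) by g = 2: 4·t ≡ 0 (mod 3).
    Reduce coefficients mod 3: 1·t ≡ 0 (mod 3).
    So t ≡ 0 (mod 3).
    Then x = 0 + 8·0 = 0, valid modulo lcm(8, 6) = 24: x ≡ 0 (mod 24).
Verify: 0 mod 8 = 0, 0 mod 4 = 0, 0 mod 6 = 0.

x ≡ 0 (mod 24).


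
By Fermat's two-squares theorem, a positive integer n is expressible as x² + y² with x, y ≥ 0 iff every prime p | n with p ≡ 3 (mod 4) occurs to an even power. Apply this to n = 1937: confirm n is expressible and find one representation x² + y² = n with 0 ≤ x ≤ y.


Step 1: Factor n = 1937 = 13 · 149.
Step 2: Check the mod-4 condition on each prime factor: 13 ≡ 1 (mod 4), exponent 1; 149 ≡ 1 (mod 4), exponent 1.
All primes ≡ 3 (mod 4) appear to even exponent (or don't appear), so by the two-squares theorem n IS expressible as a sum of two squares.
Step 3: Build a representation. Here n = 13 · 149 is a product of primes ≡ 1 (mod 4). Each prime p ≡ 1 (mod 4) is itself a sum of two squares; find a² by testing p − a² for a perfect square:
  13: 13 − 1² = 12, 13 − 2² = 9 = 3² ⇒ 13 = 2² + 3².
  149: 149 − 1² = 148, 149 − 2² = 145, 149 − 3² = 140, 149 − 4² = 133, 149 − 5² = 124, 149 − 6² = 113, 149 − 7² = 100 = 10² ⇒ 149 = 7² + 10².
  Combine using the Brahmagupta–Fibonacci identity (a² + b²)(c² + d²) = (ac − bd)² + (ad + bc)² = (ac + bd)² + (ad − bc)²:
  13 · 149 = 1937: from (2² + 3²)(7² + 10²), take (2·7 − 3·10, 2·10 + 3·7) = (14 − 30, 20 + 21) = (-16, 41); dropping signs (only squares matter) gives (16, 41); check 16² + 41² = 256 + 1681 = 1937 ✓.
Step 4: Order so x ≤ y and verify: 16² + 41² = 256 + 1681 = 1937 = n. ✓

n = 1937 = 16² + 41² (one valid representation with x ≤ y).


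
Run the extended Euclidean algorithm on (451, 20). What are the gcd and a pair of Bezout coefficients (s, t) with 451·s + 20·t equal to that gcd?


Euclidean algorithm on (451, 20) — divide until remainder is 0:
  451 = 22 · 20 + 11
  20 = 1 · 11 + 9
  11 = 1 · 9 + 2
  9 = 4 · 2 + 1
  2 = 2 · 1 + 0
gcd(451, 20) = 1.
Track Bezout coefficients alongside the remainders: start with r₀ = 451 = a·1 + b·0 (s = 1, t = 0) and r₁ = 20 = a·0 + b·1 (s = 0, t = 1); each new remainder r_{k+1} = r_{k-1} − q_k·r_k inherits s_{k+1} = s_{k-1} − q_k·s_k, t_{k+1} = t_{k-1} − q_k·t_k, so r_k = a·s_k + b·t_k at every step:
  q = 22: r = 11, s = 1 − 22·0 = 1, t = 0 − 22·1 = -22  (check: 451·1 + 20·(-22) = 11)
  q = 1: r = 9, s = 0 − 1·1 = -1, t = 1 − 1·(-22) = 23  (check: 451·(-1) + 20·23 = 9)
  q = 1: r = 2, s = 1 − 1·(-1) = 2, t = -22 − 1·23 = -45  (check: 451·2 + 20·(-45) = 2)
  q = 4: r = 1, s = -1 − 4·2 = -9, t = 23 − 4·(-45) = 203  (check: 451·(-9) + 20·203 = 1)
The row with r = 1 (the gcd) gives the Bezout coefficients s = -9, t = 203.
Result: 451 · (-9) + 20 · (203) = 1.

gcd(451, 20) = 1; s = -9, t = 203 (check: 451·(-9) + 20·203 = 1).


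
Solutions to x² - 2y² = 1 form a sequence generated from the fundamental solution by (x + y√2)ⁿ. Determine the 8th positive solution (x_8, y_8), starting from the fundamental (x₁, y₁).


Step 1: Find the fundamental solution (x₁, y₁) of x² - 2y² = 1.
  Expand √2 as a continued fraction. a₀ = ⌊√2⌋ = 1; iterate m_{k+1} = d_k·a_k − m_k, d_{k+1} = (2 − m_{k+1}²)/d_k, a_{k+1} = ⌊(a₀ + m_{k+1})/d_{k+1}⌋ (starting m₀ = 0, d₀ = 1), with convergents p_k = a_k·p_{k-1} + p_{k-2}, q_k = a_k·q_{k-1} + q_{k-2} (p₋₁ = 1, q₋₁ = 0):
  k = 0: a₀ = 1; p₀/q₀ = 1/1; p₀² − 2·q₀² = 1 − 2 = -1.
  k = 1: m = 1, d = 1, a = ⌊(1 + 1)/1⌋ = 2; p/q = (2·1 + 1)/(2·1 + 0) = 3/2; p² − 2·q² = 9 − 8 = 1.
  The first convergent with p² − 2·q² = 1 gives the fundamental solution (x₁, y₁) = (3, 2).
Step 2: Apply the recurrence (x_{n+1}, y_{n+1}) = (x₁x_n + 2y₁y_n, x₁y_n + y₁x_n) repeatedly.
  From (x_1, y_1) = (3, 2): x_2 = 3·3 + 2·2·2 = 17; y_2 = 3·2 + 2·3 = 12.
  From (x_2, y_2) = (17, 12): x_3 = 3·17 + 2·2·12 = 99; y_3 = 3·12 + 2·17 = 70.
  From (x_3, y_3) = (99, 70): x_4 = 3·99 + 2·2·70 = 577; y_4 = 3·70 + 2·99 = 408.
  From (x_4, y_4) = (577, 408): x_5 = 3·577 + 2·2·408 = 3363; y_5 = 3·408 + 2·577 = 2378.
  From (x_5, y_5) = (3363, 2378): x_6 = 3·3363 + 2·2·2378 = 19601; y_6 = 3·2378 + 2·3363 = 13860.
  From (x_6, y_6) = (19601, 13860): x_7 = 3·19601 + 2·2·13860 = 114243; y_7 = 3·13860 + 2·19601 = 80782.
  From (x_7, y_7) = (114243, 80782): x_8 = 3·114243 + 2·2·80782 = 665857; y_8 = 3·80782 + 2·114243 = 470832.
Step 3: Verify x_8² - 2·y_8² = 443365544449 - 443365544448 = 1 (should be 1). ✓

(x_1, y_1) = (3, 2); (x_8, y_8) = (665857, 470832).


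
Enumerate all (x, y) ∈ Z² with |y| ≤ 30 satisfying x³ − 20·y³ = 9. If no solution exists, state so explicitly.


The equation is x³ - 20y³ = 9. For fixed y, x³ = 20·y³ + 9, so a solution requires the RHS to be a perfect cube.
Strategy: iterate y from -30 to 30, compute RHS = 20·y³ + 9, and check whether it is a (positive or negative) perfect cube.
Check small values of y:
  y = 0: RHS = 9 is not a perfect cube.
  y = 1: RHS = 29 is not a perfect cube.
  y = -1: RHS = -11 is not a perfect cube.
  y = 2: RHS = 169 is not a perfect cube.
  y = -2: RHS = -151 is not a perfect cube.
  y = 3: RHS = 549 is not a perfect cube.
  y = -3: RHS = -531 is not a perfect cube.
Continuing the search up to |y| = 30 finds no solutions either.
No (x, y) in the scanned range satisfies the equation.

No integer solutions with |y| ≤ 30.


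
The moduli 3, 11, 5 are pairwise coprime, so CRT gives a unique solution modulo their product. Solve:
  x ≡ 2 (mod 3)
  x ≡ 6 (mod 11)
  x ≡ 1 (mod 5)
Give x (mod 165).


Moduli 3, 11, 5 are pairwise coprime; by CRT there is a unique solution modulo M = 3 · 11 · 5 = 165.
Solve pairwise, accumulating the modulus:
  Start with x ≡ 2 (mod 3).
  Combine with x ≡ 6 (mod 11): since gcd(3, 11) = 1, we get a unique residue mod 33.
    Write x = 2 + 3·t and substitute into x ≡ 6 (mod 11): 3·t ≡ 6 − 2 = 4 (mod 11).
    The inverse of 3 mod 11 is 4 (since 3·4 = 12 = 1·11 + 1), so t ≡ 4·4 = 16 ≡ 5 (mod 11).
    Then x = 2 + 3·5 = 17, valid modulo lcm(3, 11) = 33: x ≡ 17 (mod 33).
  Combine with x ≡ 1 (mod 5): since gcd(33, 5) = 1, we get a unique residue mod 165.
    Write x = 17 + 33·t and substitute into x ≡ 1 (mod 5): 33·t ≡ 1 − 17 = -16 (mod 5).
    Reduce coefficients mod 5: 3·t ≡ 4 (mod 5).
    The inverse of 3 mod 5 is 2 (since 3·2 = 6 = 1·5 + 1), so t ≡ 2·4 = 8 ≡ 3 (mod 5).
    Then x = 17 + 33·3 = 116, valid modulo lcm(33, 5) = 165: x ≡ 116 (mod 165).
Verify: 116 mod 3 = 2 ✓, 116 mod 11 = 6 ✓, 116 mod 5 = 1 ✓.

x ≡ 116 (mod 165).


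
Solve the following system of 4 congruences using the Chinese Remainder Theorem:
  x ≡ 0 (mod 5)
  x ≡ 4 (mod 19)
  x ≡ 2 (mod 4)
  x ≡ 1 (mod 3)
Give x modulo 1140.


Product of moduli M = 5 · 19 · 4 · 3 = 1140.
Merge one congruence at a time:
  Start: x ≡ 0 (mod 5).
  Combine with x ≡ 4 (mod 19); new modulus lcm = 95.
    Write x = 0 + 5·t and substitute into x ≡ 4 (mod 19): 5·t ≡ 4 − 0 = 4 (mod 19).
    The inverse of 5 mod 19 is 4 (since 5·4 = 20 = 1·19 + 1), so t ≡ 4·4 = 16 ≡ 16 (mod 19).
    Then x = 0 + 5·16 = 80, valid modulo lcm(5, 19) = 95: x ≡ 80 (mod 95).
  Combine with x ≡ 2 (mod 4); new modulus lcm = 380.
    Write x = 80 + 95·t and substitute into x ≡ 2 (mod 4): 95·t ≡ 2 − 80 = -78 (mod 4).
    Reduce coefficients mod 4: 3·t ≡ 2 (mod 4).
    The inverse of 3 mod 4 is 3 (since 3·3 = 9 = 2·4 + 1), so t ≡ 3·2 = 6 ≡ 2 (mod 4).
    Then x = 80 + 95·2 = 270, valid modulo lcm(95, 4) = 380: x ≡ 270 (mod 380).
  Combine with x ≡ 1 (mod 3); new modulus lcm = 1140.
    Write x = 270 + 380·t and substitute into x ≡ 1 (mod 3): 380·t ≡ 1 − 270 = -269 (mod 3).
    Reduce coefficients mod 3: 2·t ≡ 1 (mod 3).
    The inverse of 2 mod 3 is 2 (since 2·2 = 4 = 1·3 + 1), so t ≡ 2·1 = 2 ≡ 2 (mod 3).
    Then x = 270 + 380·2 = 1030, valid modulo lcm(380, 3) = 1140: x ≡ 1030 (mod 1140).
Verify against each original: 1030 mod 5 = 0, 1030 mod 19 = 4, 1030 mod 4 = 2, 1030 mod 3 = 1.

x ≡ 1030 (mod 1140).


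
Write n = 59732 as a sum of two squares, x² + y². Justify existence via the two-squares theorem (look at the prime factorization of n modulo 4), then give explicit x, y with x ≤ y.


Step 1: Factor n = 59732 = 2^2 · 109 · 137.
Step 2: Check the mod-4 condition on each prime factor: 2 = 2 (special); 109 ≡ 1 (mod 4), exponent 1; 137 ≡ 1 (mod 4), exponent 1.
All primes ≡ 3 (mod 4) appear to even exponent (or don't appear), so by the two-squares theorem n IS expressible as a sum of two squares.
Step 3: Build a representation. Group n = k² · m with k = 2 and m = 109 · 137 = 14933 (a product of primes ≡ 1 (mod 4)); a representation of m scales to one of n via (k·x)² + (k·y)² = k²(x² + y²). Each prime p ≡ 1 (mod 4) is itself a sum of two squares; find a² by testing p − a² for a perfect square:
  109: 109 − 1² = 108, 109 − 2² = 105, 109 − 3² = 100 = 10² ⇒ 109 = 3² + 10².
  137: 137 − 1² = 136, 137 − 2² = 133, 137 − 3² = 128, 137 − 4² = 121 = 11² ⇒ 137 = 4² + 11².
  Combine using the Brahmagupta–Fibonacci identity (a² + b²)(c² + d²) = (ac − bd)² + (ad + bc)² = (ac + bd)² + (ad − bc)²:
  109 · 137 = 14933: from (3² + 10²)(4² + 11²), take (3·4 − 10·11, 3·11 + 10·4) = (12 − 110, 33 + 40) = (-98, 73); dropping signs (only squares matter) gives (98, 73); check 98² + 73² = 9604 + 5329 = 14933 ✓.
  Scale by k = 2: (2·98, 2·73) = (196, 146).
Step 4: Order so x ≤ y and verify: 146² + 196² = 21316 + 38416 = 59732 = n. ✓

n = 59732 = 146² + 196² (one valid representation with x ≤ y).


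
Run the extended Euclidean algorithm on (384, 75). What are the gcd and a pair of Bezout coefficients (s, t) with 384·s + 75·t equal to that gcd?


Euclidean algorithm on (384, 75) — divide until remainder is 0:
  384 = 5 · 75 + 9
  75 = 8 · 9 + 3
  9 = 3 · 3 + 0
gcd(384, 75) = 3.
Track Bezout coefficients alongside the remainders: start with r₀ = 384 = a·1 + b·0 (s = 1, t = 0) and r₁ = 75 = a·0 + b·1 (s = 0, t = 1); each new remainder r_{k+1} = r_{k-1} − q_k·r_k inherits s_{k+1} = s_{k-1} − q_k·s_k, t_{k+1} = t_{k-1} − q_k·t_k, so r_k = a·s_k + b·t_k at every step:
  q = 5: r = 9, s = 1 − 5·0 = 1, t = 0 − 5·1 = -5  (check: 384·1 + 75·(-5) = 9)
  q = 8: r = 3, s = 0 − 8·1 = -8, t = 1 − 8·(-5) = 41  (check: 384·(-8) + 75·41 = 3)
The row with r = 3 (the gcd) gives the Bezout coefficients s = -8, t = 41.
Result: 384 · (-8) + 75 · (41) = 3.

gcd(384, 75) = 3; s = -8, t = 41 (check: 384·(-8) + 75·41 = 3).


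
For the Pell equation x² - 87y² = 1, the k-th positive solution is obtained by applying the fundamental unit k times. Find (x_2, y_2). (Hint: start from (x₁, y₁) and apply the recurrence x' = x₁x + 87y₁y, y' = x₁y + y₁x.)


Step 1: Find the fundamental solution (x₁, y₁) of x² - 87y² = 1.
  Expand √87 as a continued fraction. a₀ = ⌊√87⌋ = 9; iterate m_{k+1} = d_k·a_k − m_k, d_{k+1} = (87 − m_{k+1}²)/d_k, a_{k+1} = ⌊(a₀ + m_{k+1})/d_{k+1}⌋ (starting m₀ = 0, d₀ = 1), with convergents p_k = a_k·p_{k-1} + p_{k-2}, q_k = a_k·q_{k-1} + q_{k-2} (p₋₁ = 1, q₋₁ = 0):
  k = 0: a₀ = 9; p₀/q₀ = 9/1; p₀² − 87·q₀² = 81 − 87 = -6.
  k = 1: m = 9, d = 6, a = ⌊(9 + 9)/6⌋ = 3; p/q = (3·9 + 1)/(3·1 + 0) = 28/3; p² − 87·q² = 784 − 783 = 1.
  The first convergent with p² − 87·q² = 1 gives the fundamental solution (x₁, y₁) = (28, 3).
Step 2: Apply the recurrence (x_{n+1}, y_{n+1}) = (x₁x_n + 87y₁y_n, x₁y_n + y₁x_n) repeatedly.
  From (x_1, y_1) = (28, 3): x_2 = 28·28 + 87·3·3 = 1567; y_2 = 28·3 + 3·28 = 168.
Step 3: Verify x_2² - 87·y_2² = 2455489 - 2455488 = 1 (should be 1). ✓

(x_1, y_1) = (28, 3); (x_2, y_2) = (1567, 168).
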